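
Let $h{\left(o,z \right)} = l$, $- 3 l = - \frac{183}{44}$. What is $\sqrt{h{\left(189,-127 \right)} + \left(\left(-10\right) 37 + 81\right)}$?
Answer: $\frac{i \sqrt{139205}}{22} \approx 16.959 i$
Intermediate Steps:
$l = \frac{61}{44}$ ($l = - \frac{\left(-183\right) \frac{1}{44}}{3} = \left(- \frac{1}{3}\right) \left(- \frac{183}{44}\right) = \frac{61}{44} \approx 1.3864$)
$h{\left(o,z \right)} = \frac{61}{44}$
$\sqrt{h{\left(189,-127 \right)} + \left(\left(-10\right) 37 + 81\right)} = \sqrt{\frac{61}{44} + \left(\left(-10\right) 37 + 81\right)} = \sqrt{\frac{61}{44} + \left(-370 + 81\right)} = \sqrt{\frac{61}{44} - 289} = \sqrt{- \frac{12655}{44}} = \frac{i \sqrt{139205}}{22}$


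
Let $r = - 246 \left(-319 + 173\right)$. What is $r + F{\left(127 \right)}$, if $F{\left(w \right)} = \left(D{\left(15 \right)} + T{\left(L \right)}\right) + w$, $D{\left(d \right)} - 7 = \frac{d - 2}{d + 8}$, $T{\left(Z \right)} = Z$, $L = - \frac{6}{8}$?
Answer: $\frac{3316583}{92} \approx 36050.0$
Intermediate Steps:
$L = - \frac{3}{4}$ ($L = \left(-6\right) \frac{1}{8} = - \frac{3}{4} \approx -0.75$)
$D{\left(d \right)} = 7 + \frac{-2 + d}{8 + d}$ ($D{\left(d \right)} = 7 + \frac{d - 2}{d + 8} = 7 + \frac{-2 + d}{8 + d}$)
$r = 35916$ ($r = \left(-246\right) \left(-146\right) = 35916$)
$F{\left(w \right)} = \frac{627}{92} + w$ ($F{\left(w \right)} = \left(\frac{2 \left(27 + 4 \cdot 15\right)}{8 + 15} - \frac{3}{4}\right) + w = \left(\frac{2 \left(27 + 60\right)}{23} - \frac{3}{4}\right) + w = \left(2 \cdot \frac{1}{23} \cdot 87 - \frac{3}{4}\right) + w = \left(\frac{174}{23} - \frac{3}{4}\right) + w = \frac{627}{92} + w$)
$r + F{\left(127 \right)} = 35916 + \left(\frac{627}{92} + 127\right) = 35916 + \frac{12311}{92} = \frac{3316583}{92}$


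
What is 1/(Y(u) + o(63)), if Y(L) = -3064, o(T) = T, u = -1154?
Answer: -1/3001 ≈ -0.00033322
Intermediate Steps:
1/(Y(u) + o(63)) = 1/(-3064 + 63) = 1/(-3001) = -1/3001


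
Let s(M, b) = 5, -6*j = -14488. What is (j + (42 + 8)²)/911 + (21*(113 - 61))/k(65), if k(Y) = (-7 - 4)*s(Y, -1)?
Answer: -2173516/150315 ≈ -14.460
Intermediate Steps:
j = 7244/3 (j = -⅙*(-14488) = 7244/3 ≈ 2414.7)
k(Y) = -55 (k(Y) = (-7 - 4)*5 = -11*5 = -55)
(j + (42 + 8)²)/911 + (21*(113 - 61))/k(65) = (7244/3 + (42 + 8)²)/911 + (21*(113 - 61))/(-55) = (7244/3 + 50²)*(1/911) + (21*52)*(-1/55) = (7244/3 + 2500)*(1/911) + 1092*(-1/55) = (14744/3)*(1/911) - 1092/55 = 14744/2733 - 1092/55 = -2173516/150315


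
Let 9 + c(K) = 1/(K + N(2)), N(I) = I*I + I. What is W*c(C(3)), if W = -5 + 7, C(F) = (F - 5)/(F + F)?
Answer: -300/17 ≈ -17.647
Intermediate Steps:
N(I) = I + I² (N(I) = I² + I = I + I²)
C(F) = (-5 + F)/(2*F) (C(F) = (-5 + F)/((2*F)) = (-5 + F)*(1/(2*F)) = (-5 + F)/(2*F))
c(K) = -9 + 1/(6 + K) (c(K) = -9 + 1/(K + 2*(1 + 2)) = -9 + 1/(K + 2*3) = -9 + 1/(K + 6) = -9 + 1/(6 + K))
W = 2
W*c(C(3)) = 2*((-53 - 9*(-5 + 3)/(2*3))/(6 + (½)*(-5 + 3)/3)) = 2*((-53 - 9*(-2)/(2*3))/(6 + (½)*(⅓)*(-2))) = 2*((-53 - 9*(-⅓))/(6 - ⅓)) = 2*((-53 + 3)/(17/3)) = 2*((3/17)*(-50)) = 2*(-150/17) = -300/17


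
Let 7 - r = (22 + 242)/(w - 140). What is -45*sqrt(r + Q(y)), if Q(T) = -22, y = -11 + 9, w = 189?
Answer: -135*I*sqrt(111)/7 ≈ -203.19*I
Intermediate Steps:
y = -2
r = 79/49 (r = 7 - (22 + 242)/(189 - 140) = 7 - 264/49 = 79/49 ≈ 1.6122)
-45*sqrt(r + Q(y)) = -45*sqrt(79/49 - 22) = -135*I*sqrt(111)/7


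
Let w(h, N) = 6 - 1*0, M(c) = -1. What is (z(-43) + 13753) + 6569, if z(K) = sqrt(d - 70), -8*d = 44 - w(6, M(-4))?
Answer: 20322 + I*sqrt(299)/2 ≈ 20322.0 + 8.6458*I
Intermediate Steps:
w(h, N) = 6 (w(h, N) = 6 + 0 = 6)
d = -19/4 (d = -(44 - 1*6)/8 = -(44 - 6)/8 = -1/8*38 = -19/4 ≈ -4.7500)
z(K) = I*sqrt(299)/2 (z(K) = sqrt(-19/4 - 70) = sqrt(-299/4) = I*sqrt(299)/2)
(z(-43) + 13753) + 6569 = (I*sqrt(299)/2 + 13753) + 6569 = (13753 + I*sqrt(299)/2) + 6569 = 20322 + I*sqrt(299)/2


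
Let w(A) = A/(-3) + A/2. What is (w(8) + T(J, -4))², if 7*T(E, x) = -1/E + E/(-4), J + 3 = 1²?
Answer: 961/441 ≈ 2.1791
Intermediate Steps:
J = -2 (J = -3 + 1² = -3 + 1 = -2)
T(E, x) = -1/(7*E) - E/28 (T(E, x) = (-1/E + E/(-4))/7 = (-1/E + E*(-¼))/7 = (-1/E - E/4)/7 = -1/(7*E) - E/28)
w(A) = A/6 (w(A) = A*(-⅓) + A*(½) = -A/3 + A/2 = A/6)
(w(8) + T(J, -4))² = ((⅙)*8 + (1/28)*(-4 - 1*(-2)²)/(-2))² = (4/3 + (1/28)*(-½)*(-4 - 1*4))² = (4/3 + (1/28)*(-½)*(-4 - 4))² = (4/3 + (1/28)*(-½)*(-8))² = (4/3 + ⅐)² = (31/21)² = 961/441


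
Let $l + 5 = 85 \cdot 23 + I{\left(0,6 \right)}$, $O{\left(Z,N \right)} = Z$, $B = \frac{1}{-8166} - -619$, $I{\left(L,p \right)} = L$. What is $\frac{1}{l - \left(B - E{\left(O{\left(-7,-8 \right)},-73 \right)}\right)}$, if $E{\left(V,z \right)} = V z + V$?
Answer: $\frac{8166}{14984611} \approx 0.00054496$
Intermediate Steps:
$B = \frac{5054753}{8166}$ ($B = - \frac{1}{8166} + 619 = \frac{5054753}{8166} \approx 619.0$)
$E{\left(V,z \right)} = V + V z$
$l = 1950$ ($l = -5 + \left(85 \cdot 23 + 0\right) = -5 + \left(1955 + 0\right) = -5 + 1955 = 1950$)
$\frac{1}{l - \left(B - E{\left(O{\left(-7,-8 \right)},-73 \right)}\right)} = \frac{1}{1950 - \left(\frac{5054753}{8166} + 7 \left(1 - 73\right)\right)} = \frac{1}{1950 - \frac{939089}{8166}} = \frac{1}{\frac{14984611}{8166}} = \frac{8166}{14984611}$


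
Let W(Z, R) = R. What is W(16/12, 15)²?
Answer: 225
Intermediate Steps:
W(16/12, 15)² = 15² = 225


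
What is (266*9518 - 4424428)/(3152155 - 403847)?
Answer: -473160/687077 ≈ -0.68866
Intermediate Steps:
(266*9518 - 4424428)/(3152155 - 403847) = (2531788 - 4424428)/2748308 = -1892640*1/2748308 = -473160/687077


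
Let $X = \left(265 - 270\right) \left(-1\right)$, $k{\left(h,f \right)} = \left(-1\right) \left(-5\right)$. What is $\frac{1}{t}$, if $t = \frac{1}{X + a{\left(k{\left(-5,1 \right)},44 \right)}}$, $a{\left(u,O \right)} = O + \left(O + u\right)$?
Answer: $98$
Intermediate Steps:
$k{\left(h,f \right)} = 5$
$a{\left(u,O \right)} = u + 2 O$
$X = 5$ ($X = \left(-5\right) \left(-1\right) = 5$)
$t = \frac{1}{98}$ ($t = \frac{1}{5 + \left(5 + 2 \cdot 44\right)} = \frac{1}{5 + \left(5 + 88\right)} = \frac{1}{5 + 93} = \frac{1}{98} \approx 0.010204$)
$\frac{1}{t} = \frac{1}{\frac{1}{98}} = 98$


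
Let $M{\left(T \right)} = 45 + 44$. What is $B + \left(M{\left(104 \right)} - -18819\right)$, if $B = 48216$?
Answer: $67124$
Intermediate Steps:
$M{\left(T \right)} = 89$
$B + \left(M{\left(104 \right)} - -18819\right) = 48216 + \left(89 - -18819\right) = 48216 + \left(89 + 18819\right) = 48216 + 18908 = 67124$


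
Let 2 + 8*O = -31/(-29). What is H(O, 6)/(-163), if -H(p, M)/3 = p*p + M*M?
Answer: 5815179/8773312 ≈ 0.66283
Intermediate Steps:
O = -27/232 (O = -¼ + (-31/(-29))/8 = -¼ + (-31*(-1/29))/8 = -¼ + (⅛)*(31/29) = -¼ + 31/232 = -27/232 ≈ -0.11638)
H(p, M) = -3*M² - 3*p² (H(p, M) = -3*(p*p + M*M) = -3*(p² + M²) = -3*(M² + p²) = -3*M² - 3*p²)
H(O, 6)/(-163) = (-3*6² - 3*(-27/232)²)/(-163) = (-3*36 - 3*729/53824)*(-1/163) = (-108 - 2187/53824)*(-1/163) = -5815179/53824*(-1/163) = 5815179/8773312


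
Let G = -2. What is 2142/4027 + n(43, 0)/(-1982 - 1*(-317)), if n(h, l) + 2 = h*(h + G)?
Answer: -1175039/2234985 ≈ -0.52575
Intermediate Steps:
n(h, l) = -2 + h*(-2 + h) (n(h, l) = -2 + h*(h - 2) = -2 + h*(-2 + h))
2142/4027 + n(43, 0)/(-1982 - 1*(-317)) = 2142/4027 + (-2 + 43² - 2*43)/(-1982 - 1*(-317)) = 2142*(1/4027) + (-2 + 1849 - 86)/(-1982 + 317) = 2142/4027 + 1761/(-1665) = 2142/4027 + 1761*(-1/1665) = 2142/4027 - 587/555 = -1175039/2234985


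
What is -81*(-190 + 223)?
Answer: -2673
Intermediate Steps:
-81*(-190 + 223) = -81*33 = -2673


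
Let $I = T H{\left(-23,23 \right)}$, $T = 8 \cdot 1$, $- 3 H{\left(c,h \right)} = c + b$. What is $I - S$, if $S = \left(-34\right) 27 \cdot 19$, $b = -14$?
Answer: $\frac{52622}{3} \approx 17541.0$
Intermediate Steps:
$H{\left(c,h \right)} = \frac{14}{3} - \frac{c}{3}$ ($H{\left(c,h \right)} = - \frac{c - 14}{3} = - \frac{-14 + c}{3} = \frac{14}{3} - \frac{c}{3}$)
$T = 8$
$I = \frac{296}{3}$ ($I = 8 \left(\frac{14}{3} - - \frac{23}{3}\right) = 8 \left(\frac{14}{3} + \frac{23}{3}\right) = 8 \cdot \frac{37}{3} = \frac{296}{3} \approx 98.667$)
$S = -17442$ ($S = \left(-918\right) 19 = -17442$)
$I - S = \frac{296}{3} - -17442 = \frac{296}{3} + 17442 = \frac{52622}{3}$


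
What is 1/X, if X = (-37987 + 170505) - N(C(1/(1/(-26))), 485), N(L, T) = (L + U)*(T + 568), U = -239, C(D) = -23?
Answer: 1/408404 ≈ 2.4486e-6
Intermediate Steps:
N(L, T) = (-239 + L)*(568 + T) (N(L, T) = (L - 239)*(T + 568) = (-239 + L)*(568 + T))
X = 408404 (X = (-37987 + 170505) - (-135752 - 239*485 + 568*(-23) - 23*485) = 132518 - (-135752 - 115915 - 13064 - 11155) = 132518 - 1*(-275886) = 132518 + 275886 = 408404)
1/X = 1/408404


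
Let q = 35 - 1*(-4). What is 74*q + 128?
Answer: 3014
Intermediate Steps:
q = 39 (q = 35 + 4 = 39)
74*q + 128 = 74*39 + 128 = 2886 + 128 = 3014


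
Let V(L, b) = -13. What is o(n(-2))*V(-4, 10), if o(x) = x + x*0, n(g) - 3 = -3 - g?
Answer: -26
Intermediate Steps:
n(g) = -g (n(g) = 3 + (-3 - g) = -g)
o(x) = x (o(x) = x + 0 = x)
o(n(-2))*V(-4, 10) = -1*(-2)*(-13) = 2*(-13) = -26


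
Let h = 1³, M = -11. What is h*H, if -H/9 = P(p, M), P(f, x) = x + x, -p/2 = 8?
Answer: 198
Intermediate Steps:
h = 1
p = -16 (p = -2*8 = -16)
P(f, x) = 2*x
H = 198 (H = -18*(-11) = -9*(-22) = 198)
h*H = 1*198 = 198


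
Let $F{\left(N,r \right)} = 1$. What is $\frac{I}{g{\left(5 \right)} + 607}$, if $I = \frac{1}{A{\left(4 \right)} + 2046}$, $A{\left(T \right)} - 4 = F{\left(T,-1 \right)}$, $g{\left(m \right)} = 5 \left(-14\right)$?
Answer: $\frac{1}{1101387} \approx 9.0795 \cdot 10^{-7}$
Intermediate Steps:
$g{\left(m \right)} = -70$
$A{\left(T \right)} = 5$ ($A{\left(T \right)} = 4 + 1 = 5$)
$I = \frac{1}{2051}$ ($I = \frac{1}{5 + 2046} = \frac{1}{2051} \approx 0.00048757$)
$\frac{I}{g{\left(5 \right)} + 607} = \frac{1}{-70 + 607} \cdot \frac{1}{2051} = \frac{1}{537} \cdot \frac{1}{2051} = \frac{1}{1101387}$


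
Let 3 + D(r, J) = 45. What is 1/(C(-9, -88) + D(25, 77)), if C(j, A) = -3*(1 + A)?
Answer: 1/303 ≈ 0.0033003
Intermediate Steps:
C(j, A) = -3 - 3*A
D(r, J) = 42 (D(r, J) = -3 + 45 = 42)
1/(C(-9, -88) + D(25, 77)) = 1/((-3 - 3*(-88)) + 42) = 1/((-3 + 264) + 42) = 1/(261 + 42) = 1/303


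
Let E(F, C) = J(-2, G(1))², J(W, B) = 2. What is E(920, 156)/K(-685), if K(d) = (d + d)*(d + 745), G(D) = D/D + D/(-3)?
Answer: -1/20550 ≈ -4.8662e-5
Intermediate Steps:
G(D) = 1 - D/3 (G(D) = 1 + D*(-⅓) = 1 - D/3)
K(d) = 2*d*(745 + d) (K(d) = (2*d)*(745 + d) = 2*d*(745 + d))
E(F, C) = 4 (E(F, C) = 2² = 4)
E(920, 156)/K(-685) = 4/((2*(-685)*(745 - 685))) = 4/((2*(-685)*60)) = 4/(-82200) = 4*(-1/82200) = -1/20550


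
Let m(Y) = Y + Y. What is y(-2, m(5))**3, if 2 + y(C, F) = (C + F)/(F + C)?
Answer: -1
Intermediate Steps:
m(Y) = 2*Y
y(C, F) = -1 (y(C, F) = -2 + (C + F)/(F + C) = -2 + (C + F)/(C + F) = -2 + 1 = -1)
y(-2, m(5))**3 = (-1)**3 = -1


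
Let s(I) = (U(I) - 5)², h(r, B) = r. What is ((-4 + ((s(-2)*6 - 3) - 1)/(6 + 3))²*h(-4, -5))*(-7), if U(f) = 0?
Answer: 338800/81 ≈ 4182.7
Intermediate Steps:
s(I) = 25 (s(I) = (0 - 5)² = (-5)² = 25)
((-4 + ((s(-2)*6 - 3) - 1)/(6 + 3))²*h(-4, -5))*(-7) = ((-4 + ((25*6 - 3) - 1)/(6 + 3))²*(-4))*(-7) = ((-4 + ((150 - 3) - 1)/9)²*(-4))*(-7) = ((-4 + (147 - 1)*(⅑))²*(-4))*(-7) = ((-4 + 146*(⅑))²*(-4))*(-7) = ((-4 + 146/9)²*(-4))*(-7) = ((110/9)²*(-4))*(-7) = ((12100/81)*(-4))*(-7) = -48400/81*(-7) = 338800/81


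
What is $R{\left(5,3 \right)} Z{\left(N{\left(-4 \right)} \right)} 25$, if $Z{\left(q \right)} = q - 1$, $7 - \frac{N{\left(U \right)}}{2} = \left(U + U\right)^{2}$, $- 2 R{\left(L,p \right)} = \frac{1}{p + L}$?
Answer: $\frac{2875}{16} \approx 179.69$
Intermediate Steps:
$R{\left(L,p \right)} = - \frac{1}{2 \left(L + p\right)}$ ($R{\left(L,p \right)} = - \frac{1}{2 \left(p + L\right)} = - \frac{1}{2 \left(L + p\right)}$)
$N{\left(U \right)} = 14 - 8 U^{2}$ ($N{\left(U \right)} = 14 - 2 \left(U + U\right)^{2} = 14 - 2 \left(2 U\right)^{2} = 14 - 2 \cdot 4 U^{2} = 14 - 8 U^{2}$)
$Z{\left(q \right)} = -1 + q$
$R{\left(5,3 \right)} Z{\left(N{\left(-4 \right)} \right)} 25 = - \frac{1}{2 \cdot 5 + 2 \cdot 3} \left(-1 + \left(14 - 8 \left(-4\right)^{2}\right)\right) 25 = - \frac{1}{10 + 6} \left(-1 + \left(14 - 128\right)\right) 25 = - \frac{1}{16} \left(-1 + \left(14 - 128\right)\right) 25 = \left(-1\right) \frac{1}{16} \left(-1 - 114\right) 25 = \left(- \frac{1}{16}\right) \left(-115\right) 25 = \frac{115}{16} \cdot 25 = \frac{2875}{16}$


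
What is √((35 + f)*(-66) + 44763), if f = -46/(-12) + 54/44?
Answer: √42119 ≈ 205.23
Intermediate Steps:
f = 167/33 (f = -46*(-1/12) + 54*(1/44) = 23/6 + 27/22 = 167/33 ≈ 5.0606)
√((35 + f)*(-66) + 44763) = √((35 + 167/33)*(-66) + 44763) = √((1322/33)*(-66) + 44763) = √(-2644 + 44763) = √42119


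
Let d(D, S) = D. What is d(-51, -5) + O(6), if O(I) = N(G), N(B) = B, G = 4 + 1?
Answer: -46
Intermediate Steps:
G = 5
O(I) = 5
d(-51, -5) + O(6) = -51 + 5 = -46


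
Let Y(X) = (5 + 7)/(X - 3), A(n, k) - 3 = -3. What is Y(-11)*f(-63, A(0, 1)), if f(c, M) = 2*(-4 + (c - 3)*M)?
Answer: 48/7 ≈ 6.8571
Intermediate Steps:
A(n, k) = 0 (A(n, k) = 3 - 3 = 0)
Y(X) = 12/(-3 + X)
f(c, M) = -8 + 2*M*(-3 + c) (f(c, M) = 2*(-4 + (-3 + c)*M) = 2*(-4 + M*(-3 + c)) = -8 + 2*M*(-3 + c))
Y(-11)*f(-63, A(0, 1)) = (12/(-3 - 11))*(-8 - 6*0 + 2*0*(-63)) = (12/(-14))*(-8 + 0 + 0) = (12*(-1/14))*(-8) = -6/7*(-8) = 48/7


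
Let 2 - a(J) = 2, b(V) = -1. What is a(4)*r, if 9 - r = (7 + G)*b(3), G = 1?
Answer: 0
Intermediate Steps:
a(J) = 0 (a(J) = 2 - 1*2 = 2 - 2 = 0)
r = 17 (r = 9 - (7 + 1)*(-1) = 9 - 8*(-1) = 9 - 1*(-8) = 9 + 8 = 17)
a(4)*r = 0*17 = 0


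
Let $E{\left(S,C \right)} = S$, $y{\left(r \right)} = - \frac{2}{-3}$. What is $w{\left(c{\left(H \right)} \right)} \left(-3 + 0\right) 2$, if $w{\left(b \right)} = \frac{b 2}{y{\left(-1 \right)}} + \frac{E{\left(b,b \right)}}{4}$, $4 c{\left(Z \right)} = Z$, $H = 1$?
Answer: $- \frac{39}{8} \approx -4.875$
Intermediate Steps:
$y{\left(r \right)} = \frac{2}{3}$ ($y{\left(r \right)} = \left(-2\right) \left(- \frac{1}{3}\right) = \frac{2}{3}$)
$c{\left(Z \right)} = \frac{Z}{4}$
$w{\left(b \right)} = \frac{13 b}{4}$ ($w{\left(b \right)} = \frac{b 2}{\frac{2}{3}} + \frac{b}{4} = 2 b \frac{3}{2} + b \frac{1}{4} = 3 b + \frac{b}{4} = \frac{13 b}{4}$)
$w{\left(c{\left(H \right)} \right)} \left(-3 + 0\right) 2 = \frac{13 \cdot \frac{1}{4} \cdot 1}{4} \left(-3 + 0\right) 2 = \frac{13}{4} \cdot \frac{1}{4} \left(\left(-3\right) 2\right) = \frac{13}{16} \left(-6\right) = - \frac{39}{8}$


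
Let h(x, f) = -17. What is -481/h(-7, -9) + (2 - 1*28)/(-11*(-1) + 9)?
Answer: 4589/170 ≈ 26.994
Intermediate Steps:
-481/h(-7, -9) + (2 - 1*28)/(-11*(-1) + 9) = -481/(-17) + (2 - 1*28)/(-11*(-1) + 9) = -481*(-1/17) + (2 - 28)/(11 + 9) = 481/17 - 26/20 = 481/17 - 26*1/20 = 481/17 - 13/10 = 4589/170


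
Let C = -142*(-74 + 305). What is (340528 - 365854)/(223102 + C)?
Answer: -12663/95150 ≈ -0.13308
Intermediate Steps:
C = -32802 (C = -142*231 = -32802)
(340528 - 365854)/(223102 + C) = (340528 - 365854)/(223102 - 32802) = -25326/190300 = -25326*1/190300 = -12663/95150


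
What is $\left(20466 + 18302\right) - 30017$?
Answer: $8751$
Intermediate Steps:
$\left(20466 + 18302\right) - 30017 = 38768 - 30017 = 8751$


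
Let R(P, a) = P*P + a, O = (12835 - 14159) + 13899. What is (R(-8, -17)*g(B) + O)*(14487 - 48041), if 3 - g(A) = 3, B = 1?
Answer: -421941550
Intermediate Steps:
g(A) = 0 (g(A) = 3 - 1*3 = 3 - 3 = 0)
O = 12575 (O = -1324 + 13899 = 12575)
R(P, a) = a + P² (R(P, a) = P² + a = a + P²)
(R(-8, -17)*g(B) + O)*(14487 - 48041) = ((-17 + (-8)²)*0 + 12575)*(14487 - 48041) = ((-17 + 64)*0 + 12575)*(-33554) = (47*0 + 12575)*(-33554) = (0 + 12575)*(-33554) = 12575*(-33554) = -421941550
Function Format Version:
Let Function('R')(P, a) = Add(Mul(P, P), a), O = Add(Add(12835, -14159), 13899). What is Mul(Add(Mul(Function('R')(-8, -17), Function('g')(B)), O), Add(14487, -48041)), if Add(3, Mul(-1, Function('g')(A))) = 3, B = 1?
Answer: -421941550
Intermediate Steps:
Function('g')(A) = 0 (Function('g')(A) = Add(3, Mul(-1, 3)) = Add(3, -3) = 0)
O = 12575 (O = Add(-1324, 13899) = 12575)
Function('R')(P, a) = Add(a, Pow(P, 2)) (Function('R')(P, a) = Add(Pow(P, 2), a) = Add(a, Pow(P, 2)))
Mul(Add(Mul(Function('R')(-8, -17), Function('g')(B)), O), Add(14487, -48041)) = Mul(Add(Mul(Add(-17, Pow(-8, 2)), 0), 12575), Add(14487, -48041)) = Mul(Add(Mul(Add(-17, 64), 0), 12575), -33554) = Mul(Add(Mul(47, 0), 12575), -33554) = Mul(Add(0, 12575), -33554) = Mul(12575, -33554) = -421941550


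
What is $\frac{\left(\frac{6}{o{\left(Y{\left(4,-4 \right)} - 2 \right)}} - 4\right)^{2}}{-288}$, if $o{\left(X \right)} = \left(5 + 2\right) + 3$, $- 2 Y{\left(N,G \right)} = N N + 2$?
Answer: $- \frac{289}{7200} \approx -0.040139$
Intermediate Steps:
$Y{\left(N,G \right)} = -1 - \frac{N^{2}}{2}$ ($Y{\left(N,G \right)} = - \frac{N N + 2}{2} = - \frac{N^{2} + 2}{2} = - \frac{2 + N^{2}}{2} = -1 - \frac{N^{2}}{2}$)
$o{\left(X \right)} = 10$ ($o{\left(X \right)} = 7 + 3 = 10$)
$\frac{\left(\frac{6}{o{\left(Y{\left(4,-4 \right)} - 2 \right)}} - 4\right)^{2}}{-288} = \frac{\left(\frac{6}{10} - 4\right)^{2}}{-288} = \left(6 \cdot \frac{1}{10} - 4\right)^{2} \left(- \frac{1}{288}\right) = \left(\frac{3}{5} - 4\right)^{2} \left(- \frac{1}{288}\right) = \left(- \frac{17}{5}\right)^{2} \left(- \frac{1}{288}\right) = \frac{289}{25} \left(- \frac{1}{288}\right) = - \frac{289}{7200}$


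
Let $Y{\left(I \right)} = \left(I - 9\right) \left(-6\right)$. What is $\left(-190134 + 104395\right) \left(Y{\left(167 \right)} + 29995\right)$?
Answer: $-2490460733$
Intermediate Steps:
$Y{\left(I \right)} = 54 - 6 I$ ($Y{\left(I \right)} = \left(-9 + I\right) \left(-6\right) = 54 - 6 I$)
$\left(-190134 + 104395\right) \left(Y{\left(167 \right)} + 29995\right) = \left(-190134 + 104395\right) \left(\left(54 - 1002\right) + 29995\right) = - 85739 \left(\left(54 - 1002\right) + 29995\right) = - 85739 \left(-948 + 29995\right) = \left(-85739\right) 29047 = -2490460733$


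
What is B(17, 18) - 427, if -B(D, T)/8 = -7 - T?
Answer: -227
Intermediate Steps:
B(D, T) = 56 + 8*T (B(D, T) = -8*(-7 - T) = 56 + 8*T)
B(17, 18) - 427 = (56 + 8*18) - 427 = (56 + 144) - 427 = 200 - 427 = -227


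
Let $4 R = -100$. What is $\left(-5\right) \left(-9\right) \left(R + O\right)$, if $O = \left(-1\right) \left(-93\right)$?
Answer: $3060$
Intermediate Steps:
$R = -25$ ($R = \frac{1}{4} \left(-100\right) = -25$)
$O = 93$
$\left(-5\right) \left(-9\right) \left(R + O\right) = \left(-5\right) \left(-9\right) \left(-25 + 93\right) = 45 \cdot 68 = 3060$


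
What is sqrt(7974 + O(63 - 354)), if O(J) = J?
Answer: sqrt(7683) ≈ 87.653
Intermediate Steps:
sqrt(7974 + O(63 - 354)) = sqrt(7974 + (63 - 354)) = sqrt(7974 - 291) = sqrt(7683)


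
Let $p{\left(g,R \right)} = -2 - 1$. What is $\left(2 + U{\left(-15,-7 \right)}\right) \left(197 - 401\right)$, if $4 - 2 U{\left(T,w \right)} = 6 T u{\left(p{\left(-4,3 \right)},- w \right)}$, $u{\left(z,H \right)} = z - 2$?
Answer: $45084$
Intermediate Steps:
$p{\left(g,R \right)} = -3$ ($p{\left(g,R \right)} = -2 - 1 = -3$)
$u{\left(z,H \right)} = -2 + z$ ($u{\left(z,H \right)} = z - 2 = -2 + z$)
$U{\left(T,w \right)} = 2 + 15 T$ ($U{\left(T,w \right)} = 2 - \frac{6 T \left(-2 - 3\right)}{2} = 2 - \frac{6 T \left(-5\right)}{2} = 2 - \frac{\left(-30\right) T}{2} = 2 + 15 T$)
$\left(2 + U{\left(-15,-7 \right)}\right) \left(197 - 401\right) = \left(2 + \left(2 + 15 \left(-15\right)\right)\right) \left(197 - 401\right) = \left(2 + \left(2 - 225\right)\right) \left(-204\right) = \left(2 - 223\right) \left(-204\right) = \left(-221\right) \left(-204\right) = 45084$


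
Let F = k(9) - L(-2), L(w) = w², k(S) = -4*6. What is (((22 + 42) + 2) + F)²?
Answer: 1444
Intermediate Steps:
k(S) = -24
F = -28 (F = -24 - 1*(-2)² = -24 - 1*4 = -24 - 4 = -28)
(((22 + 42) + 2) + F)² = (((22 + 42) + 2) - 28)² = ((64 + 2) - 28)² = (66 - 28)² = 38² = 1444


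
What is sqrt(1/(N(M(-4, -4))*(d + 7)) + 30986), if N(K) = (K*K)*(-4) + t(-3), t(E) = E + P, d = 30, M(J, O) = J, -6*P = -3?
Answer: 6*sqrt(20843456494)/4921 ≈ 176.03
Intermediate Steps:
P = 1/2 (P = -1/6*(-3) = 1/2 ≈ 0.50000)
t(E) = 1/2 + E (t(E) = E + 1/2 = 1/2 + E)
N(K) = -5/2 - 4*K**2 (N(K) = (K*K)*(-4) + (1/2 - 3) = K**2*(-4) - 5/2 = -4*K**2 - 5/2 = -5/2 - 4*K**2)
sqrt(1/(N(M(-4, -4))*(d + 7)) + 30986) = sqrt(1/((-5/2 - 4*(-4)**2)*(30 + 7)) + 30986) = sqrt(1/((-5/2 - 4*16)*37) + 30986) = sqrt(1/((-5/2 - 64)*37) + 30986) = sqrt(1/(-133/2*37) + 30986) = sqrt(1/(-4921/2) + 30986) = sqrt(-2/4921 + 30986) = sqrt(152482104/4921) = 6*sqrt(20843456494)/4921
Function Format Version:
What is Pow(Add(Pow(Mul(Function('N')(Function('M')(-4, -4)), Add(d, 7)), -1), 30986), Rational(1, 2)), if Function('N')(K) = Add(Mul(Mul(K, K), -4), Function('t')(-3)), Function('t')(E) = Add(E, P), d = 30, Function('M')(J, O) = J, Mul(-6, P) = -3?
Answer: Mul(Rational(6, 4921), Pow(20843456494, Rational(1, 2))) ≈ 176.03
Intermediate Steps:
P = Rational(1, 2) (P = Mul(Rational(-1, 6), -3) = Rational(1, 2) ≈ 0.50000)
Function('t')(E) = Add(Rational(1, 2), E) (Function('t')(E) = Add(E, Rational(1, 2)) = Add(Rational(1, 2), E))
Function('N')(K) = Add(Rational(-5, 2), Mul(-4, Pow(K, 2))) (Function('N')(K) = Add(Mul(Mul(K, K), -4), Add(Rational(1, 2), -3)) = Add(Mul(Pow(K, 2), -4), Rational(-5, 2)) = Add(Mul(-4, Pow(K, 2)), Rational(-5, 2)) = Add(Rational(-5, 2), Mul(-4, Pow(K, 2))))
Pow(Add(Pow(Mul(Function('N')(Function('M')(-4, -4)), Add(d, 7)), -1), 30986), Rational(1, 2)) = Pow(Add(Pow(Mul(Add(Rational(-5, 2), Mul(-4, Pow(-4, 2))), Add(30, 7)), -1), 30986), Rational(1, 2)) = Pow(Add(Pow(Mul(Add(Rational(-5, 2), Mul(-4, 16)), 37), -1), 30986), Rational(1, 2)) = Pow(Add(Pow(Mul(Add(Rational(-5, 2), -64), 37), -1), 30986), Rational(1, 2)) = Pow(Add(Pow(Mul(Rational(-133, 2), 37), -1), 30986), Rational(1, 2)) = Pow(Add(Pow(Rational(-4921, 2), -1), 30986), Rational(1, 2)) = Pow(Add(Rational(-2, 4921), 30986), Rational(1, 2)) = Pow(Rational(152482104, 4921), Rational(1, 2)) = Mul(Rational(6, 4921), Pow(20843456494, Rational(1, 2)))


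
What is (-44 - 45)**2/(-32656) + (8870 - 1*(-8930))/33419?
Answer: 316564901/1091330864 ≈ 0.29007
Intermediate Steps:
(-44 - 45)**2/(-32656) + (8870 - 1*(-8930))/33419 = (-89)**2*(-1/32656) + (8870 + 8930)*(1/33419) = 7921*(-1/32656) + 17800*(1/33419) = -7921/32656 + 17800/33419 = 316564901/1091330864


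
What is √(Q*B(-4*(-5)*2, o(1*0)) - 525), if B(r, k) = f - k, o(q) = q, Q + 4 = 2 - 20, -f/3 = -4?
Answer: I*√789 ≈ 28.089*I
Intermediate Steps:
f = 12 (f = -3*(-4) = 12)
Q = -22 (Q = -4 + (2 - 20) = -4 - 18 = -22)
B(r, k) = 12 - k
√(Q*B(-4*(-5)*2, o(1*0)) - 525) = √(-22*(12 - 0) - 525) = √(-22*(12 - 1*0) - 525) = √(-22*(12 + 0) - 525) = √(-22*12 - 525) = √(-264 - 525) = √(-789) = I*√789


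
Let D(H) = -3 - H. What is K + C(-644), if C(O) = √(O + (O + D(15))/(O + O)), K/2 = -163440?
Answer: -326880 + 3*I*√7413245/322 ≈ -3.2688e+5 + 25.367*I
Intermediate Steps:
K = -326880 (K = 2*(-163440) = -326880)
C(O) = √(O + (-18 + O)/(2*O)) (C(O) = √(O + (O + (-3 - 1*15))/(O + O)) = √(O + (O + (-3 - 15))/((2*O))) = √(O + (O - 18)*(1/(2*O))) = √(O + (-18 + O)*(1/(2*O))) = √(O + (-18 + O)/(2*O)))
K + C(-644) = -326880 + √(2 - 36/(-644) + 4*(-644))/2 = -326880 + √(2 - 36*(-1/644) - 2576)/2 = -326880 + √(2 + 9/161 - 2576)/2 = -326880 + √(-414405/161)/2 = -326880 + (3*I*√7413245/161)/2 = -326880 + 3*I*√7413245/322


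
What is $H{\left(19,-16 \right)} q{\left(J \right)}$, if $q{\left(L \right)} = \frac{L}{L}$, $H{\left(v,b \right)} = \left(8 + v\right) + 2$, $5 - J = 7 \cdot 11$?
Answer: $29$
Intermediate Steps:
$J = -72$ ($J = 5 - 7 \cdot 11 = 5 - 77 = -72$)
$H{\left(v,b \right)} = 10 + v$
$q{\left(L \right)} = 1$
$H{\left(19,-16 \right)} q{\left(J \right)} = \left(10 + 19\right) 1 = 29 \cdot 1 = 29$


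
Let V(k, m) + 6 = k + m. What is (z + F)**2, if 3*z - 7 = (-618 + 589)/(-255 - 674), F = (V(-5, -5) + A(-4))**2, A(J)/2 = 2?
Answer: 166349779600/7767369 ≈ 21417.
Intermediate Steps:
A(J) = 4 (A(J) = 2*2 = 4)
V(k, m) = -6 + k + m (V(k, m) = -6 + (k + m) = -6 + k + m)
F = 144 (F = ((-6 - 5 - 5) + 4)**2 = (-16 + 4)**2 = (-12)**2 = 144)
z = 6532/2787 (z = 7/3 + ((-618 + 589)/(-255 - 674))/3 = 7/3 + (-29/(-929))/3 = 7/3 + (-29*(-1/929))/3 = 7/3 + (1/3)*(29/929) = 7/3 + 29/2787 = 6532/2787 ≈ 2.3437)
(z + F)**2 = (6532/2787 + 144)**2 = (407860/2787)**2 = 166349779600/7767369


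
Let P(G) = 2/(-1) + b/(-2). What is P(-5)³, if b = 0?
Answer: -8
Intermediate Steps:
P(G) = -2 (P(G) = 2/(-1) + 0/(-2) = 2*(-1) + 0*(-½) = -2 + 0 = -2)
P(-5)³ = (-2)³ = -8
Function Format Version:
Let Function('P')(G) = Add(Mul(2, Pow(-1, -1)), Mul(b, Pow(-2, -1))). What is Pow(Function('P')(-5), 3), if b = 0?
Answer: -8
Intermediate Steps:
Function('P')(G) = -2 (Function('P')(G) = Add(Mul(2, Pow(-1, -1)), Mul(0, Pow(-2, -1))) = Add(Mul(2, -1), Mul(0, Rational(-1, 2))) = Add(-2, 0) = -2)
Pow(Function('P')(-5), 3) = Pow(-2, 3) = -8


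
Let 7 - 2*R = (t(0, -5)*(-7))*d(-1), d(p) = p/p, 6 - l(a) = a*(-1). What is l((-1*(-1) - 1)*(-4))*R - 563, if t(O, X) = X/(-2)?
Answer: -979/2 ≈ -489.50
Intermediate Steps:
l(a) = 6 + a (l(a) = 6 - a*(-1) = 6 - (-1)*a = 6 + a)
d(p) = 1
t(O, X) = -X/2 (t(O, X) = X*(-½) = -X/2)
R = 49/4 (R = 7/2 - -½*(-5)*(-7)/2 = 7/2 - (5/2)*(-7)/2 = 7/2 - (-35)/4 = 7/2 - ½*(-35/2) = 7/2 + 35/4 = 49/4 ≈ 12.250)
l((-1*(-1) - 1)*(-4))*R - 563 = (6 + (-1*(-1) - 1)*(-4))*(49/4) - 563 = (6 + (1 - 1)*(-4))*(49/4) - 563 = (6 + 0*(-4))*(49/4) - 563 = (6 + 0)*(49/4) - 563 = 6*(49/4) - 563 = 147/2 - 563 = -979/2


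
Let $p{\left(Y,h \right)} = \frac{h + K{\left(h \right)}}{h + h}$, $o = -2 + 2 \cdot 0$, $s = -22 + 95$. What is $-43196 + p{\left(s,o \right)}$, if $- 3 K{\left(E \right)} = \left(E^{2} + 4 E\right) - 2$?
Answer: $-43196$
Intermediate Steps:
$s = 73$
$K{\left(E \right)} = \frac{2}{3} - \frac{4 E}{3} - \frac{E^{2}}{3}$ ($K{\left(E \right)} = - \frac{\left(E^{2} + 4 E\right) - 2}{3} = - \frac{-2 + E^{2} + 4 E}{3} = \frac{2}{3} - \frac{4 E}{3} - \frac{E^{2}}{3}$)
$o = -2$ ($o = -2 + 0 = -2$)
$p{\left(Y,h \right)} = \frac{\frac{2}{3} - \frac{h}{3} - \frac{h^{2}}{3}}{2 h}$ ($p{\left(Y,h \right)} = \frac{h - \left(- \frac{2}{3} + \frac{h^{2}}{3} + \frac{4 h}{3}\right)}{h + h} = \frac{\frac{2}{3} - \frac{h}{3} - \frac{h^{2}}{3}}{2 h}$)
$-43196 + p{\left(s,o \right)} = -43196 + \frac{2 - -2 - \left(-2\right)^{2}}{6 \left(-2\right)} = -43196 + \frac{1}{6} \left(- \frac{1}{2}\right) \left(2 + 2 - 4\right) = -43196 + \frac{1}{6} \left(- \frac{1}{2}\right) 0 = -43196 + 0 = -43196$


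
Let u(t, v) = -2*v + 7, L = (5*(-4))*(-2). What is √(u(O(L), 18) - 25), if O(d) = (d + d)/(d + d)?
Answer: 3*I*√6 ≈ 7.3485*I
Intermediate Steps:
L = 40 (L = -20*(-2) = 40)
O(d) = 1 (O(d) = (2*d)/((2*d)) = (2*d)*(1/(2*d)) = 1)
u(t, v) = 7 - 2*v
√(u(O(L), 18) - 25) = √((7 - 2*18) - 25) = √((7 - 36) - 25) = √(-29 - 25) = √(-54) = 3*I*√6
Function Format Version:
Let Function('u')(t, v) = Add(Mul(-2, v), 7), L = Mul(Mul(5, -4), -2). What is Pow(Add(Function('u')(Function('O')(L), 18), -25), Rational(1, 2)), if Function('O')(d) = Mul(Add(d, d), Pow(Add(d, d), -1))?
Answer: Mul(3, I, Pow(6, Rational(1, 2))) ≈ Mul(7.3485, I)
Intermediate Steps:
L = 40 (L = Mul(-20, -2) = 40)
Function('O')(d) = 1 (Function('O')(d) = Mul(Mul(2, d), Pow(Mul(2, d), -1)) = Mul(Mul(2, d), Mul(Rational(1, 2), Pow(d, -1))) = 1)
Function('u')(t, v) = Add(7, Mul(-2, v))
Pow(Add(Function('u')(Function('O')(L), 18), -25), Rational(1, 2)) = Pow(Add(Add(7, Mul(-2, 18)), -25), Rational(1, 2)) = Pow(Add(Add(7, -36), -25), Rational(1, 2)) = Pow(Add(-29, -25), Rational(1, 2)) = Pow(-54, Rational(1, 2)) = Mul(3, I, Pow(6, Rational(1, 2)))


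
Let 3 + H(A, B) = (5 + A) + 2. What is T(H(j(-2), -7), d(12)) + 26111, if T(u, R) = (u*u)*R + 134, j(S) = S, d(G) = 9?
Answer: 26281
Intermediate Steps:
H(A, B) = 4 + A (H(A, B) = -3 + ((5 + A) + 2) = -3 + (7 + A) = 4 + A)
T(u, R) = 134 + R*u² (T(u, R) = u²*R + 134 = R*u² + 134 = 134 + R*u²)
T(H(j(-2), -7), d(12)) + 26111 = (134 + 9*(4 - 2)²) + 26111 = (134 + 9*2²) + 26111 = (134 + 9*4) + 26111 = (134 + 36) + 26111 = 170 + 26111 = 26281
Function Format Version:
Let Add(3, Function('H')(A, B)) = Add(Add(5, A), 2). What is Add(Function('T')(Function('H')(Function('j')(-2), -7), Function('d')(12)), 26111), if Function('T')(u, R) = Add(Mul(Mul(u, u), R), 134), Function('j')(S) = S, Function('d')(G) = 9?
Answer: 26281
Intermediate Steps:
Function('H')(A, B) = Add(4, A) (Function('H')(A, B) = Add(-3, Add(Add(5, A), 2)) = Add(-3, Add(7, A)) = Add(4, A))
Function('T')(u, R) = Add(134, Mul(R, Pow(u, 2))) (Function('T')(u, R) = Add(Mul(Pow(u, 2), R), 134) = Add(Mul(R, Pow(u, 2)), 134) = Add(134, Mul(R, Pow(u, 2))))
Add(Function('T')(Function('H')(Function('j')(-2), -7), Function('d')(12)), 26111) = Add(Add(134, Mul(9, Pow(Add(4, -2), 2))), 26111) = Add(Add(134, Mul(9, Pow(2, 2))), 26111) = Add(Add(134, Mul(9, 4)), 26111) = Add(Add(134, 36), 26111) = Add(170, 26111) = 26281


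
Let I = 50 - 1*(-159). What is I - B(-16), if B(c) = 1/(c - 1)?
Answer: 3554/17 ≈ 209.06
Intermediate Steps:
I = 209 (I = 50 + 159 = 209)
B(c) = 1/(-1 + c)
I - B(-16) = 209 - 1/(-1 - 16) = 209 - 1/(-17) = 209 - 1*(-1/17) = 209 + 1/17 = 3554/17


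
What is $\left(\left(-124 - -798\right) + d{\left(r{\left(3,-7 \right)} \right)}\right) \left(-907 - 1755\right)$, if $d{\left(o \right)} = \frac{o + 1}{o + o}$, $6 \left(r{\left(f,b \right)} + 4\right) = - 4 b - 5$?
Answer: $-1787533$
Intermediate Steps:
$r{\left(f,b \right)} = - \frac{29}{6} - \frac{2 b}{3}$ ($r{\left(f,b \right)} = -4 + \frac{- 4 b - 5}{6} = -4 + \frac{-5 - 4 b}{6} = -4 - \left(\frac{5}{6} + \frac{2 b}{3}\right) = - \frac{29}{6} - \frac{2 b}{3}$)
$d{\left(o \right)} = \frac{1 + o}{2 o}$
$\left(\left(-124 - -798\right) + d{\left(r{\left(3,-7 \right)} \right)}\right) \left(-907 - 1755\right) = \left(\left(-124 - -798\right) + \frac{1 - \frac{1}{6}}{2 \left(- \frac{29}{6} - - \frac{14}{3}\right)}\right) \left(-907 - 1755\right) = \left(\left(-124 + 798\right) + \frac{1 + \left(- \frac{29}{6} + \frac{14}{3}\right)}{2 \left(- \frac{29}{6} + \frac{14}{3}\right)}\right) \left(-2662\right) = \left(674 + \frac{1 - \frac{1}{6}}{2 \left(- \frac{1}{6}\right)}\right) \left(-2662\right) = \left(674 + \frac{1}{2} \left(-6\right) \frac{5}{6}\right) \left(-2662\right) = \left(674 - \frac{5}{2}\right) \left(-2662\right) = \frac{1343}{2} \left(-2662\right) = -1787533$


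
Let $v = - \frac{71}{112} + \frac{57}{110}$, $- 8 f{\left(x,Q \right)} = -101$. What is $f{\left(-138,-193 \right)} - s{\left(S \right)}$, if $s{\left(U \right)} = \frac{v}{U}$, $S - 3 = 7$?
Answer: $\frac{778413}{61600} \approx 12.637$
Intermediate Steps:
$S = 10$ ($S = 3 + 7 = 10$)
$f{\left(x,Q \right)} = \frac{101}{8}$ ($f{\left(x,Q \right)} = \left(- \frac{1}{8}\right) \left(-101\right) = \frac{101}{8}$)
$v = - \frac{713}{6160}$ ($v = \left(-71\right) \frac{1}{112} + 57 \cdot \frac{1}{110} = - \frac{71}{112} + \frac{57}{110} = - \frac{713}{6160} \approx -0.11575$)
$s{\left(U \right)} = - \frac{713}{6160 U}$
$f{\left(-138,-193 \right)} - s{\left(S \right)} = \frac{101}{8} - - \frac{713}{6160 \cdot 10} = \frac{101}{8} - \left(- \frac{713}{6160}\right) \frac{1}{10} = \frac{101}{8} - - \frac{713}{61600} = \frac{101}{8} + \frac{713}{61600} = \frac{778413}{61600}$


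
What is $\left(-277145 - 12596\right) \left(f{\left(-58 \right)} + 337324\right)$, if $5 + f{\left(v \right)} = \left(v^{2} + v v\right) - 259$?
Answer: $-99609478908$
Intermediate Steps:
$f{\left(v \right)} = -264 + 2 v^{2}$ ($f{\left(v \right)} = -5 - \left(259 - v^{2} - v v\right) = -5 + \left(\left(v^{2} + v^{2}\right) - 259\right) = -5 + \left(2 v^{2} - 259\right) = -5 + \left(-259 + 2 v^{2}\right) = -264 + 2 v^{2}$)
$\left(-277145 - 12596\right) \left(f{\left(-58 \right)} + 337324\right) = \left(-277145 - 12596\right) \left(\left(-264 + 2 \left(-58\right)^{2}\right) + 337324\right) = - 289741 \left(\left(-264 + 2 \cdot 3364\right) + 337324\right) = - 289741 \left(\left(-264 + 6728\right) + 337324\right) = - 289741 \left(6464 + 337324\right) = \left(-289741\right) 343788 = -99609478908$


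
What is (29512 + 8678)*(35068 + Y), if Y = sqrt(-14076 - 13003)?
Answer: 1339246920 + 38190*I*sqrt(27079) ≈ 1.3392e+9 + 6.2844e+6*I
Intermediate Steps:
Y = I*sqrt(27079) (Y = sqrt(-27079) = I*sqrt(27079) ≈ 164.56*I)
(29512 + 8678)*(35068 + Y) = (29512 + 8678)*(35068 + I*sqrt(27079)) = 38190*(35068 + I*sqrt(27079)) = 1339246920 + 38190*I*sqrt(27079)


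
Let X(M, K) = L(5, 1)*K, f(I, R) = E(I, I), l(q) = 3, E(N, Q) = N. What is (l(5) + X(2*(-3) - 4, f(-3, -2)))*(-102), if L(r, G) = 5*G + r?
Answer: 2754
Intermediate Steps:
f(I, R) = I
L(r, G) = r + 5*G
X(M, K) = 10*K (X(M, K) = (5 + 5*1)*K = (5 + 5)*K = 10*K)
(l(5) + X(2*(-3) - 4, f(-3, -2)))*(-102) = (3 + 10*(-3))*(-102) = (3 - 30)*(-102) = -27*(-102) = 2754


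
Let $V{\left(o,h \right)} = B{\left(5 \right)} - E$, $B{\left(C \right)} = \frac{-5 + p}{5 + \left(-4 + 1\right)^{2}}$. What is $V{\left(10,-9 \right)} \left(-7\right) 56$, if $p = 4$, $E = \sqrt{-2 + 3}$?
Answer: $420$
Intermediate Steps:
$E = 1$ ($E = \sqrt{1} = 1$)
$B{\left(C \right)} = - \frac{1}{14}$ ($B{\left(C \right)} = \frac{-5 + 4}{5 + \left(-4 + 1\right)^{2}} = - \frac{1}{5 + \left(-3\right)^{2}} = - \frac{1}{5 + 9} = - \frac{1}{14}$)
$V{\left(o,h \right)} = - \frac{15}{14}$ ($V{\left(o,h \right)} = - \frac{1}{14} - 1 = - \frac{15}{14}$)
$V{\left(10,-9 \right)} \left(-7\right) 56 = \left(- \frac{15}{14}\right) \left(-7\right) 56 = \frac{15}{2} \cdot 56 = 420$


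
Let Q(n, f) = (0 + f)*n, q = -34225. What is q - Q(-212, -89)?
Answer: -53093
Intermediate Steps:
Q(n, f) = f*n
q - Q(-212, -89) = -34225 - (-89)*(-212) = -34225 - 1*18868 = -34225 - 18868 = -53093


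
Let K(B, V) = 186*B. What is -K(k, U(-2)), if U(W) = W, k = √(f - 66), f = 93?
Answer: -558*√3 ≈ -966.48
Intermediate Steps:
k = 3*√3 (k = √(93 - 66) = √27 = 3*√3 ≈ 5.1962)
-K(k, U(-2)) = -186*3*√3 = -558*√3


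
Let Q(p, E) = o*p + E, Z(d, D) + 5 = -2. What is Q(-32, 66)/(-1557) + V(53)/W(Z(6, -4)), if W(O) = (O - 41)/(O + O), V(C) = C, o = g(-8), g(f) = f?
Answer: 189973/12456 ≈ 15.252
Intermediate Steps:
o = -8
Z(d, D) = -7 (Z(d, D) = -5 - 2 = -7)
Q(p, E) = E - 8*p (Q(p, E) = -8*p + E = E - 8*p)
W(O) = (-41 + O)/(2*O) (W(O) = (-41 + O)/((2*O)) = (-41 + O)*(1/(2*O)) = (-41 + O)/(2*O))
Q(-32, 66)/(-1557) + V(53)/W(Z(6, -4)) = (66 - 8*(-32))/(-1557) + 53/(((½)*(-41 - 7)/(-7))) = (66 + 256)*(-1/1557) + 53/(((½)*(-⅐)*(-48))) = 322*(-1/1557) + 53/(24/7) = -322/1557 + 53*(7/24) = -322/1557 + 371/24 = 189973/12456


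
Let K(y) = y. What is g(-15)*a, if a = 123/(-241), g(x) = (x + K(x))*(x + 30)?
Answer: 55350/241 ≈ 229.67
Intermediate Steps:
g(x) = 2*x*(30 + x) (g(x) = (x + x)*(x + 30) = (2*x)*(30 + x) = 2*x*(30 + x))
a = -123/241 (a = 123*(-1/241) = -123/241 ≈ -0.51037)
g(-15)*a = (2*(-15)*(30 - 15))*(-123/241) = (2*(-15)*15)*(-123/241) = -450*(-123/241) = 55350/241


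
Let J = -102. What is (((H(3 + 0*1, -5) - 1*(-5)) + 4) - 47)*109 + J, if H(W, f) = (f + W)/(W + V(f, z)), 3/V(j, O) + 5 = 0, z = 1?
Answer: -26009/6 ≈ -4334.8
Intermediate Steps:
V(j, O) = -3/5 (V(j, O) = 3/(-5 + 0) = 3/(-5) = 3*(-1/5) = -3/5)
H(W, f) = (W + f)/(-3/5 + W) (H(W, f) = (f + W)/(W - 3/5) = (W + f)/(-3/5 + W))
(((H(3 + 0*1, -5) - 1*(-5)) + 4) - 47)*109 + J = (((5*((3 + 0*1) - 5)/(-3 + 5*(3 + 0*1)) - 1*(-5)) + 4) - 47)*109 - 102 = (((5*((3 + 0) - 5)/(-3 + 5*(3 + 0)) + 5) + 4) - 47)*109 - 102 = (((5*(3 - 5)/(-3 + 5*3) + 5) + 4) - 47)*109 - 102 = (((5*(-2)/(-3 + 15) + 5) + 4) - 47)*109 - 102 = (((5*(-2)/12 + 5) + 4) - 47)*109 - 102 = (((5*(1/12)*(-2) + 5) + 4) - 47)*109 - 102 = (((-5/6 + 5) + 4) - 47)*109 - 102 = ((25/6 + 4) - 47)*109 - 102 = (49/6 - 47)*109 - 102 = -233/6*109 - 102 = -25397/6 - 102 = -26009/6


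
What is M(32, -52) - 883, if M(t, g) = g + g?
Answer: -987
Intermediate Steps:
M(t, g) = 2*g
M(32, -52) - 883 = 2*(-52) - 883 = -104 - 883 = -987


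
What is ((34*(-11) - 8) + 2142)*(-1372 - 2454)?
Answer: -6733760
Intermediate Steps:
((34*(-11) - 8) + 2142)*(-1372 - 2454) = ((-374 - 8) + 2142)*(-3826) = (-382 + 2142)*(-3826) = 1760*(-3826) = -6733760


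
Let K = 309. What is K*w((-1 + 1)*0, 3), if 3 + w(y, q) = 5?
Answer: 618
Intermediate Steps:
w(y, q) = 2 (w(y, q) = -3 + 5 = 2)
K*w((-1 + 1)*0, 3) = 309*2 = 618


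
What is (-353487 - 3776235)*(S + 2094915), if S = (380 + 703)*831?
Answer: -12368054861136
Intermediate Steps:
S = 899973 (S = 1083*831 = 899973)
(-353487 - 3776235)*(S + 2094915) = (-353487 - 3776235)*(899973 + 2094915) = -4129722*2994888 = -12368054861136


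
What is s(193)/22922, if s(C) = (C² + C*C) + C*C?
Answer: 111747/22922 ≈ 4.8751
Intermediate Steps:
s(C) = 3*C² (s(C) = (C² + C²) + C² = 2*C² + C² = 3*C²)
s(193)/22922 = (3*193²)/22922 = (3*37249)*(1/22922) = 111747*(1/22922) = 111747/22922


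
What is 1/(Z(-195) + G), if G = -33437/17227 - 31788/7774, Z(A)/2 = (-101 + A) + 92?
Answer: -2911363/1205391563 ≈ -0.0024153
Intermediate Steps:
Z(A) = -18 + 2*A (Z(A) = 2*((-101 + A) + 92) = 2*(-9 + A) = -18 + 2*A)
G = -17555459/2911363 (G = -33437*1/17227 - 31788*1/7774 = -33437/17227 - 15894/3887 = -17555459/2911363 ≈ -6.0300)
1/(Z(-195) + G) = 1/((-18 + 2*(-195)) - 17555459/2911363) = 1/((-18 - 390) - 17555459/2911363) = 1/(-408 - 17555459/2911363) = 1/(-1205391563/2911363) = -2911363/1205391563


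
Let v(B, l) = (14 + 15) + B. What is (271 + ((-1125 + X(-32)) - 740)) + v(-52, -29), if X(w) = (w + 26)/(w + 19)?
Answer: -21015/13 ≈ -1616.5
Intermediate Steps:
X(w) = (26 + w)/(19 + w)
v(B, l) = 29 + B
(271 + ((-1125 + X(-32)) - 740)) + v(-52, -29) = (271 + ((-1125 + (26 - 32)/(19 - 32)) - 740)) + (29 - 52) = (271 + ((-1125 - 6/(-13)) - 740)) - 23 = (271 + ((-1125 - 1/13*(-6)) - 740)) - 23 = (271 + ((-1125 + 6/13) - 740)) - 23 = (271 + (-14619/13 - 740)) - 23 = (271 - 24239/13) - 23 = -20716/13 - 23 = -21015/13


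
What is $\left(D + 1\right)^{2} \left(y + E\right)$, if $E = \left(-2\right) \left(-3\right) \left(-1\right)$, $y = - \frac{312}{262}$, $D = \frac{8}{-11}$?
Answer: $- \frac{8478}{15851} \approx -0.53486$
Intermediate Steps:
$D = - \frac{8}{11}$ ($D = 8 \left(- \frac{1}{11}\right) = - \frac{8}{11} \approx -0.72727$)
$y = - \frac{156}{131}$ ($y = \left(-312\right) \frac{1}{262} = - \frac{156}{131} \approx -1.1908$)
$E = -6$ ($E = 6 \left(-1\right) = -6$)
$\left(D + 1\right)^{2} \left(y + E\right) = \left(- \frac{8}{11} + 1\right)^{2} \left(- \frac{156}{131} - 6\right) = \left(\frac{3}{11}\right)^{2} \left(- \frac{942}{131}\right) = \frac{9}{121} \left(- \frac{942}{131}\right) = - \frac{8478}{15851}$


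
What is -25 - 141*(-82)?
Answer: 11537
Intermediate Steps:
-25 - 141*(-82) = -25 + 11562 = 11537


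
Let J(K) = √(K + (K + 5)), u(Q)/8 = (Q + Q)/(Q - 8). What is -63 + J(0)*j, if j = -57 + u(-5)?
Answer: -63 - 661*√5/13 ≈ -176.70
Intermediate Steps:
u(Q) = 16*Q/(-8 + Q) (u(Q) = 8*((Q + Q)/(Q - 8)) = 8*((2*Q)/(-8 + Q)) = 8*(2*Q/(-8 + Q)) = 16*Q/(-8 + Q))
j = -661/13 (j = -57 + 16*(-5)/(-8 - 5) = -57 + 16*(-5)/(-13) = -57 + 16*(-5)*(-1/13) = -57 + 80/13 = -661/13 ≈ -50.846)
J(K) = √(5 + 2*K) (J(K) = √(K + (5 + K)) = √(5 + 2*K))
-63 + J(0)*j = -63 + √(5 + 2*0)*(-661/13) = -63 + √(5 + 0)*(-661/13) = -63 + √5*(-661/13) = -63 - 661*√5/13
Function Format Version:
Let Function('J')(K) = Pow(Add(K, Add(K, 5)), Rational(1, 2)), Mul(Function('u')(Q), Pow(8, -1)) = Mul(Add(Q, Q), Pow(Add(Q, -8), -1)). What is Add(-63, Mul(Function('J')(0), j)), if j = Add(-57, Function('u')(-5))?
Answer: Add(-63, Mul(Rational(-661, 13), Pow(5, Rational(1, 2)))) ≈ -176.70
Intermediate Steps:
Function('u')(Q) = Mul(16, Q, Pow(Add(-8, Q), -1)) (Function('u')(Q) = Mul(8, Mul(Add(Q, Q), Pow(Add(Q, -8), -1))) = Mul(8, Mul(Mul(2, Q), Pow(Add(-8, Q), -1))) = Mul(8, Mul(2, Q, Pow(Add(-8, Q), -1))) = Mul(16, Q, Pow(Add(-8, Q), -1)))
j = Rational(-661, 13) (j = Add(-57, Mul(16, -5, Pow(Add(-8, -5), -1))) = Add(-57, Mul(16, -5, Pow(-13, -1))) = Add(-57, Mul(16, -5, Rational(-1, 13))) = Add(-57, Rational(80, 13)) = Rational(-661, 13) ≈ -50.846)
Function('J')(K) = Pow(Add(5, Mul(2, K)), Rational(1, 2)) (Function('J')(K) = Pow(Add(K, Add(5, K)), Rational(1, 2)) = Pow(Add(5, Mul(2, K)), Rational(1, 2)))
Add(-63, Mul(Function('J')(0), j)) = Add(-63, Mul(Pow(Add(5, Mul(2, 0)), Rational(1, 2)), Rational(-661, 13))) = Add(-63, Mul(Pow(Add(5, 0), Rational(1, 2)), Rational(-661, 13))) = Add(-63, Mul(Pow(5, Rational(1, 2)), Rational(-661, 13))) = Add(-63, Mul(Rational(-661, 13), Pow(5, Rational(1, 2))))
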